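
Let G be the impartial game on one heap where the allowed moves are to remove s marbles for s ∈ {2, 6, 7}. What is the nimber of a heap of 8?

Build the Grundy sequence with g(k) = mex{g(k−s) : s ∈ {2, 6, 7}, s ≤ k}:
g(0) = mex{} = 0
g(1) = mex{} = 0
g(2) = mex{0} = 1
g(3) = mex{0} = 1
g(4) = mex{1} = 0
g(5) = mex{1} = 0
g(6) = mex{0} = 1
g(7) = mex{0} = 1
g(8) = mex{0,1} = 2
So g(8) = 2.

2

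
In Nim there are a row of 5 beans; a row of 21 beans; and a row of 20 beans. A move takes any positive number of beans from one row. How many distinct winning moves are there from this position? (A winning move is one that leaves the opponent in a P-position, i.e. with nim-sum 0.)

3

Nim-sum: 5 ⊕ 21 ⊕ 20 = 4.
The overall nim-sum is X = 4. A row of size p has a winning move iff p XOR X < p (reduce it to p XOR X).
  5: 5 XOR 4 = 1 < 5 — winning move (to 1).
  21: 21 XOR 4 = 17 < 21 — winning move (to 17).
  20: 20 XOR 4 = 16 < 20 — winning move (to 16).
That gives 3 winning moves.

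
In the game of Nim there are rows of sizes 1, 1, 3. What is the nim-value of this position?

Bitwise XOR of the heap sizes:
  01  (1)
  01  (1)
  11  (3)
  --
  11  (3)

3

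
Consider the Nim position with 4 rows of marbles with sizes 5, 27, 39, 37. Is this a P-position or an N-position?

N-position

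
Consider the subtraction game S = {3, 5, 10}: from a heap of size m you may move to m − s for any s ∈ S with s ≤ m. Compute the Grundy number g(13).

2

Compute g(0), g(1), … for moves {3, 5, 10}:
g(0) = mex{} = 0
g(1) = mex{} = 0
g(2) = mex{} = 0
g(3) = mex{0} = 1
g(4) = mex{0} = 1
g(5) = mex{0} = 1
g(6) = mex{0,1} = 2
g(7) = mex{0,1} = 2
g(8) = mex{1} = 0
g(9) = mex{1,2} = 0
g(10) = mex{0,1,2} = 3
g(11) = mex{0,2} = 1
g(12) = mex{0,2} = 1
g(13) = mex{0,1,3} = 2
So g(13) = 2.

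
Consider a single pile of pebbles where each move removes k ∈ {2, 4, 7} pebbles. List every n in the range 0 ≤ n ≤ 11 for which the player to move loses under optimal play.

Build the Grundy sequence with g(k) = mex{g(k−s) : s ∈ {2, 4, 7}, s ≤ k}:
k:     0  1  2  3  4  5  6  7  8  9 10 11
g(k):  0  0  1  1  2  2  0  3  1  0  2  1
The P-positions (g = 0) in 0..11 are 0, 1, 6, 9.

0, 1, 6, 9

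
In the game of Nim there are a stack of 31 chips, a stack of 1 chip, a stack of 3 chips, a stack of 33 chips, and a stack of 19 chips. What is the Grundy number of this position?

47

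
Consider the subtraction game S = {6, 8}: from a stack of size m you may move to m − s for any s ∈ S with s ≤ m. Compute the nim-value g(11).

1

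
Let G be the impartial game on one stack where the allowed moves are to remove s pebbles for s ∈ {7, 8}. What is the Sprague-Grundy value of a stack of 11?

1

Build the Grundy sequence with g(k) = mex{g(k−s) : s ∈ {7, 8}, s ≤ k}:
g(0) = mex{} = 0
g(1) = mex{} = 0
g(2) = mex{} = 0
g(3) = mex{} = 0
g(4) = mex{} = 0
g(5) = mex{} = 0
g(6) = mex{} = 0
g(7) = mex{0} = 1
g(8) = mex{0} = 1
g(9) = mex{0} = 1
g(10) = mex{0} = 1
g(11) = mex{0} = 1
So g(11) = 1.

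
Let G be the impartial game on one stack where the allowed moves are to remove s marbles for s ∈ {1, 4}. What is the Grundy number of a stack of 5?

0

Build the Grundy sequence with g(k) = mex{g(k−s) : s ∈ {1, 4}, s ≤ k}:
g(0) = mex{} = 0
g(1) = mex{0} = 1
g(2) = mex{1} = 0
g(3) = mex{0} = 1
g(4) = mex{0,1} = 2
g(5) = mex{1,2} = 0
So g(5) = 0.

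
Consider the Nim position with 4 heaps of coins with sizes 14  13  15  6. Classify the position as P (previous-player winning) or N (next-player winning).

N-position

In binary:
  1110  (14)
  1101  (13)
  1111  (15)
  0110  (6)
  ----
  1010  (10)
The nim-sum is 10 ≠ 0, so this is an N-position: the player to move can win.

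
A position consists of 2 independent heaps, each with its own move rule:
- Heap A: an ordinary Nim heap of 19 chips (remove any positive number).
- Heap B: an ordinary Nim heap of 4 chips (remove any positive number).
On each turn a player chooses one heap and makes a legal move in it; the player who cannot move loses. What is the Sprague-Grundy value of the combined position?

23

Heap A is a plain Nim heap of size 19, so its Grundy value is 19.
Heap B is a plain Nim heap of size 4, so its Grundy value is 4.
By the Sprague-Grundy theorem, the Grundy value of a sum of independent games is the XOR of the component values.
Combined value = 19 ⊕ 4 = 23.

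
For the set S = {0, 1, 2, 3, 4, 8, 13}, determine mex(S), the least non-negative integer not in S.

The values 0, 1, 2, 3, 4 are all present; 5 is the first non-negative integer missing from the set.

5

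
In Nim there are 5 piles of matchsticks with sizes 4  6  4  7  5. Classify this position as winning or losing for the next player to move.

Winning position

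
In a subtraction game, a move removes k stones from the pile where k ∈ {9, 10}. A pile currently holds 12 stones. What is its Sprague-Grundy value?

1

Compute g(0), g(1), … for moves {9, 10}:
k:     0  1  2  3  4  5  6  7  8  9 10 11 12
g(k):  0  0  0  0  0  0  0  0  0  1  1  1  1
So g(12) = 1.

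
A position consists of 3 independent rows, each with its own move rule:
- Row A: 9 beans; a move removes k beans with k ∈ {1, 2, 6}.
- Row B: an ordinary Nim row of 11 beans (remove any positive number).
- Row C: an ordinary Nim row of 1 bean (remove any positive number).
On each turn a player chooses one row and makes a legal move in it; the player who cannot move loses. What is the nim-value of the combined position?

Build the Grundy sequence for row A with g(k) = mex{g(k−s) : s ∈ {1, 2, 6}, s ≤ k}:
k:     0  1  2  3  4  5  6  7  8  9
g(k):  0  1  2  0  1  2  3  0  1  2
So g(9) = 2.
Row B is a plain Nim row of size 11, so its Grundy value is 11.
Row C is a plain Nim row of size 1, so its Grundy value is 1.
By the Sprague-Grundy theorem, the Grundy value of a sum of independent games is the XOR of the component values.
Combined value = 2 XOR 11 XOR 1 = 8.

8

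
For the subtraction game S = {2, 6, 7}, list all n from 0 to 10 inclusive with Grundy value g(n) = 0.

0, 1, 4, 5, 9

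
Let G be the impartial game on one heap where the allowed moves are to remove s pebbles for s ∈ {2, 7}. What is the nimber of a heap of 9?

0

Compute g(0), g(1), … for moves {2, 7}:
k:     0  1  2  3  4  5  6  7  8  9
g(k):  0  0  1  1  0  0  1  1  2  0
So g(9) = 0.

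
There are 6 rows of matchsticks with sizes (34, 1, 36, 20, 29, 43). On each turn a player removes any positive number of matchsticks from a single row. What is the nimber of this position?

37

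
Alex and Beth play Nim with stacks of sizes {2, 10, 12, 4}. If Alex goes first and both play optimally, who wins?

Compute the nim-sum pairwise:
2 XOR 10 = 8
8 XOR 12 = 4
4 XOR 4 = 0
The nim-sum is 0, so this is a P-position: the player to move is in a losing position under optimal play; Alex is about to move from it and so loses — Beth wins.

Beth wins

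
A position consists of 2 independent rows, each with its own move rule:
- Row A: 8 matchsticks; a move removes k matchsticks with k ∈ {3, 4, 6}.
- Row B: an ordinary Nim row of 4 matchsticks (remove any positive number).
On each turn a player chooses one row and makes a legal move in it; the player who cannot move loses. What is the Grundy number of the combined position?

6

For row A, compute g(0), g(1), … with moves {3, 4, 6}:
k:     0  1  2  3  4  5  6  7  8
g(k):  0  0  0  1  1  1  2  2  2
So g(8) = 2.
Row B is a plain Nim row of size 4, so its Grundy value is 4.
The value of a disjunctive sum is the nim-sum of the parts.
Combined value = 2 ⊕ 4 = 6.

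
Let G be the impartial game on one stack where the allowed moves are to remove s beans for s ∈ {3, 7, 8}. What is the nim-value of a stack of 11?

Build the Grundy sequence with g(k) = mex{g(k−s) : s ∈ {3, 7, 8}, s ≤ k}:
k:     0  1  2  3  4  5  6  7  8  9 10 11
g(k):  0  0  0  1  1  1  0  2  2  1  3  0
So g(11) = 0.

0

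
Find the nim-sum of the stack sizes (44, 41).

5

Compute the nim-sum pairwise:
44 XOR 41 = 5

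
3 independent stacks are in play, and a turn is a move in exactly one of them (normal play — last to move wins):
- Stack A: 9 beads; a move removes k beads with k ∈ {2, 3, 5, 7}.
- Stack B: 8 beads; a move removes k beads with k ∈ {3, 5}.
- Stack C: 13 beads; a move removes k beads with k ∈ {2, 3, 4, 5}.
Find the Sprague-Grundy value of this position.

Build the Grundy sequence for stack A with g(k) = mex{g(k−s) : s ∈ {2, 3, 5, 7}, s ≤ k}:
k:     0  1  2  3  4  5  6  7  8  9
g(k):  0  0  1  1  2  2  3  3  4  0
So g(9) = 0.
Grundy values for stack B (subtraction set {3, 5}):
k:     0  1  2  3  4  5  6  7  8
g(k):  0  0  0  1  1  1  2  2  0
So g(8) = 0.
For stack C, compute g(0), g(1), … with moves {2, 3, 4, 5}:
g(0) = mex{} = 0
g(1) = mex{} = 0
g(2) = mex{0} = 1
g(3) = mex{0} = 1
g(4) = mex{0,1} = 2
g(5) = mex{0,1} = 2
g(6) = mex{0,1,2} = 3
g(7) = mex{1,2} = 0
g(8) = mex{1,2,3} = 0
g(9) = mex{0,2,3} = 1
g(10) = mex{0,2,3} = 1
g(11) = mex{0,1,3} = 2
g(12) = mex{0,1} = 2
g(13) = mex{0,1,2} = 3
So g(13) = 3.
The value of a disjunctive sum is the nim-sum of the parts.
Combined value = 0 XOR 0 XOR 3 = 3.

3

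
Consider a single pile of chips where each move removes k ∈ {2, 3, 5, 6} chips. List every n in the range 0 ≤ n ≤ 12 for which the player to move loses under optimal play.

0, 1, 8, 9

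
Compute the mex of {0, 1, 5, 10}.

2

The values 0, 1 are all present; 2 is the first non-negative integer missing from the set.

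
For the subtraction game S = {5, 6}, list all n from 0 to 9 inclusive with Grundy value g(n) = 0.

0, 1, 2, 3, 4

Build the Grundy sequence with g(k) = mex{g(k−s) : s ∈ {5, 6}, s ≤ k}:
g(0) = mex{} = 0
g(1) = mex{} = 0
g(2) = mex{} = 0
g(3) = mex{} = 0
g(4) = mex{} = 0
g(5) = mex{0} = 1
g(6) = mex{0} = 1
g(7) = mex{0} = 1
g(8) = mex{0} = 1
g(9) = mex{0} = 1
The P-positions (g = 0) in 0..9 are 0, 1, 2, 3, 4.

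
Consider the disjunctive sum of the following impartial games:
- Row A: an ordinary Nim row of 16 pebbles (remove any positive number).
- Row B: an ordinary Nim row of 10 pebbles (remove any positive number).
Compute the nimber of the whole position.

26

Row A is a plain Nim row of size 16, so its Grundy value is 16.
Row B is a plain Nim row of size 10, so its Grundy value is 10.
The value of a disjunctive sum is the nim-sum of the parts.
Combined value = 16 ⊕ 10 = 26.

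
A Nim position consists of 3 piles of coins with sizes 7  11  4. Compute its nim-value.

In binary:
  0111  (7)
  1011  (11)
  0100  (4)
  ----
  1000  (8)

8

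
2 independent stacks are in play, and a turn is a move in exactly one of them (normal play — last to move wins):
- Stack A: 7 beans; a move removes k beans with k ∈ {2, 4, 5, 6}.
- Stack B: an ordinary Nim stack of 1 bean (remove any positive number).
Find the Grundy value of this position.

2

Grundy values for stack A (subtraction set {2, 4, 5, 6}):
k:     0  1  2  3  4  5  6  7
g(k):  0  0  1  1  2  2  3  3
So g(7) = 3.
Stack B is a plain Nim stack of size 1, so its Grundy value is 1.
By the Sprague-Grundy theorem, the Grundy value of a sum of independent games is the XOR of the component values.
Combined value = 3 ⊕ 1 = 2.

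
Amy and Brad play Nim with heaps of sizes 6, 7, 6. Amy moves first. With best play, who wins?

Amy wins

In binary:
  110  (6)
  111  (7)
  110  (6)
  ---
  111  (7)
The nim-sum is 7 ≠ 0, so this is an N-position: the player to move can win; Amy has a winning move.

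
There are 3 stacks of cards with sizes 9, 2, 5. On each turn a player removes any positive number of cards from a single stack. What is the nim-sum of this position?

14

Compute the nim-sum pairwise:
9 ⊕ 2 = 11
11 ⊕ 5 = 14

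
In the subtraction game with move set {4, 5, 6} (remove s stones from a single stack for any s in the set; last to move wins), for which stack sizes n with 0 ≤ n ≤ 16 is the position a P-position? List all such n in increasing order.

0, 1, 2, 3, 10, 11, 12, 13

Compute g(0), g(1), … for moves {4, 5, 6}:
k:     0  1  2  3  4  5  6  7  8  9 10 11 12 13 14 15 16
g(k):  0  0  0  0  1  1  1  1  2  2  0  0  0  0  1  1  1
The P-positions (g = 0) in 0..16 are 0, 1, 2, 3, 10, 11, 12, 13.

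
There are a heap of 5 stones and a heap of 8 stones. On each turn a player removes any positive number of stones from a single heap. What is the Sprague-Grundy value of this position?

Compute the nim-sum pairwise:
5 ⊕ 8 = 13

13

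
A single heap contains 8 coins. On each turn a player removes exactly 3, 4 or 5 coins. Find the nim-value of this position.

0

Compute g(0), g(1), … for moves {3, 4, 5}:
k:     0  1  2  3  4  5  6  7  8
g(k):  0  0  0  1  1  1  2  2  0
So g(8) = 0.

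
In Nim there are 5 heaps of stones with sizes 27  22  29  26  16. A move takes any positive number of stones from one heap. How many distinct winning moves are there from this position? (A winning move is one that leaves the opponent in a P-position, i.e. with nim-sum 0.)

In binary:
  11011  (27)
  10110  (22)
  11101  (29)
  11010  (26)
  10000  (16)
  -----
  11010  (26)
The overall nim-sum is X = 26. A heap of size p has a winning move iff p XOR X < p (reduce it to p XOR X).
  27: 27 XOR 26 = 1 < 27 — winning move (to 1).
  22: 22 XOR 26 = 12 < 22 — winning move (to 12).
  29: 29 XOR 26 = 7 < 29 — winning move (to 7).
  26: 26 XOR 26 = 0 < 26 — winning move (to 0).
  16: 16 XOR 26 = 10 < 16 — winning move (to 10).
That gives 5 winning moves.

5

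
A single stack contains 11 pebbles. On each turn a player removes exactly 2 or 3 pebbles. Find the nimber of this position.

Grundy values for subtraction set {2, 3}:
k:     0  1  2  3  4  5  6  7  8  9 10 11
g(k):  0  0  1  1  2  0  0  1  1  2  0  0
So g(11) = 0.

0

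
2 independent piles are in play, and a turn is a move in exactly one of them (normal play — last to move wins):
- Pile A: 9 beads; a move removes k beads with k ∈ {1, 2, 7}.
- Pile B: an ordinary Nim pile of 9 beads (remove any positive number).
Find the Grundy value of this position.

Grundy values for pile A (subtraction set {1, 2, 7}):
g(0) = mex{} = 0
g(1) = mex{0} = 1
g(2) = mex{0,1} = 2
g(3) = mex{1,2} = 0
g(4) = mex{0,2} = 1
g(5) = mex{0,1} = 2
g(6) = mex{1,2} = 0
g(7) = mex{0,2} = 1
g(8) = mex{0,1} = 2
g(9) = mex{1,2} = 0
So g(9) = 0.
Pile B is a plain Nim pile of size 9, so its Grundy value is 9.
The value of a disjunctive sum is the nim-sum of the parts.
Combined value = 0 ⊕ 9 = 9.

9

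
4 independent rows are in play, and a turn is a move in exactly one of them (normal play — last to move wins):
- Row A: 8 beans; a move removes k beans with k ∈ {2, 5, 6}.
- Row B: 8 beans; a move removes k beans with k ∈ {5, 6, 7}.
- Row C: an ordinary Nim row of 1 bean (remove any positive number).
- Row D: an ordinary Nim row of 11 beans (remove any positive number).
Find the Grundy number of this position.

Build the Grundy sequence for row A with g(k) = mex{g(k−s) : s ∈ {2, 5, 6}, s ≤ k}:
k:     0  1  2  3  4  5  6  7  8
g(k):  0  0  1  1  0  2  1  3  0
So g(8) = 0.
Build the Grundy sequence for row B with g(k) = mex{g(k−s) : s ∈ {5, 6, 7}, s ≤ k}:
k:     0  1  2  3  4  5  6  7  8
g(k):  0  0  0  0  0  1  1  1  1
So g(8) = 1.
Row C is a plain Nim row of size 1, so its Grundy value is 1.
Row D is a plain Nim row of size 11, so its Grundy value is 11.
The value of a disjunctive sum is the nim-sum of the parts.
Combined value = 0 XOR 1 XOR 1 XOR 11 = 11.

11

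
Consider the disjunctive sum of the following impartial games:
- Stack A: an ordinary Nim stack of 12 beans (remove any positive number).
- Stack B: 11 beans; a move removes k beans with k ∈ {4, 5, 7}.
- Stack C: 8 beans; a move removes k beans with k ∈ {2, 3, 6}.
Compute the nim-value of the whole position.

Stack A is a plain Nim stack of size 12, so its Grundy value is 12.
For stack B, compute g(0), g(1), … with moves {4, 5, 7}:
k:     0  1  2  3  4  5  6  7  8  9 10 11
g(k):  0  0  0  0  1  1  1  1  2  2  2  0
So g(11) = 0.
Grundy values for stack C (subtraction set {2, 3, 6}):
k:     0  1  2  3  4  5  6  7  8
g(k):  0  0  1  1  2  0  3  1  2
So g(8) = 2.
By the Sprague-Grundy theorem, the Grundy value of a sum of independent games is the XOR of the component values.
Combined value = 12 ⊕ 0 ⊕ 2 = 14.

14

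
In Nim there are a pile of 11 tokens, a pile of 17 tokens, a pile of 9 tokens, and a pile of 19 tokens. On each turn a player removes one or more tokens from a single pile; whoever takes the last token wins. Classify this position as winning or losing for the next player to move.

Nim-sum: 11 ^ 17 ^ 9 ^ 19 = 0.
The nim-sum is 0, so this is a P-position: the player to move is in a losing position under optimal play.

Losing position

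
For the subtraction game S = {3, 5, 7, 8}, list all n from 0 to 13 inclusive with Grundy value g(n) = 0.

Build the Grundy sequence with g(k) = mex{g(k−s) : s ∈ {3, 5, 7, 8}, s ≤ k}:
k:     0  1  2  3  4  5  6  7  8  9 10 11 12 13
g(k):  0  0  0  1  1  1  2  2  2  3  3  0  0  0
The P-positions (g = 0) in 0..13 are 0, 1, 2, 11, 12, 13.

0, 1, 2, 11, 12, 13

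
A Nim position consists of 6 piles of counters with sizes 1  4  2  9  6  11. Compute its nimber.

3

Write each in binary and XOR column by column:
  0001  (1)
  0100  (4)
  0010  (2)
  1001  (9)
  0110  (6)
  1011  (11)
  ----
  0011  (3)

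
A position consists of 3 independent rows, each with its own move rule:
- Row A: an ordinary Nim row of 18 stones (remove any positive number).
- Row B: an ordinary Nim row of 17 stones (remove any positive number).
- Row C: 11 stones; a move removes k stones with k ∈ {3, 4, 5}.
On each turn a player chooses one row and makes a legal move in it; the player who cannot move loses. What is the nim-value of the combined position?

2

Row A is a plain Nim row of size 18, so its Grundy value is 18.
Row B is a plain Nim row of size 17, so its Grundy value is 17.
Grundy values for row C (subtraction set {3, 4, 5}):
k:     0  1  2  3  4  5  6  7  8  9 10 11
g(k):  0  0  0  1  1  1  2  2  0  0  0  1
So g(11) = 1.
The value of a disjunctive sum is the nim-sum of the parts.
Combined value = 18 ⊕ 17 ⊕ 1 = 2.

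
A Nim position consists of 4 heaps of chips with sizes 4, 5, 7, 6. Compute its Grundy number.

0

Write each in binary and XOR column by column:
  100  (4)
  101  (5)
  111  (7)
  110  (6)
  ---
  000  (0)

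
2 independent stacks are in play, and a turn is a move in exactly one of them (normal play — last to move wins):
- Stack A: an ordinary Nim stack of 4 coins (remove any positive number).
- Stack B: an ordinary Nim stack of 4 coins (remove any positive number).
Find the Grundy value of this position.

Stack A is a plain Nim stack of size 4, so its Grundy value is 4.
Stack B is a plain Nim stack of size 4, so its Grundy value is 4.
By the Sprague-Grundy theorem, the Grundy value of a sum of independent games is the XOR of the component values.
Combined value = 4 ⊕ 4 = 0.

0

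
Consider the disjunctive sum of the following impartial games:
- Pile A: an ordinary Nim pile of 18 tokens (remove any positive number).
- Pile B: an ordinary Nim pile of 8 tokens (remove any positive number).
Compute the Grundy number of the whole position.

26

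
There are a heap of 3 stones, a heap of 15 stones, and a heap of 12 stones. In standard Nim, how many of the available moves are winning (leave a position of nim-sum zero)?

Write each in binary and XOR column by column:
  0011  (3)
  1111  (15)
  1100  (12)
  ----
  0000  (0)
The nim-sum is already 0, so every move leaves a nonzero nim-sum — there are no winning moves.

0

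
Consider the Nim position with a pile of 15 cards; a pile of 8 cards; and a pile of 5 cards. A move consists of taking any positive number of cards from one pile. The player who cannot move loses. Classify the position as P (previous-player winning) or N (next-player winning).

N-position

Nim-sum: 15 XOR 8 XOR 5 = 2.
The nim-sum is 2 ≠ 0, so this is an N-position: the player to move can win.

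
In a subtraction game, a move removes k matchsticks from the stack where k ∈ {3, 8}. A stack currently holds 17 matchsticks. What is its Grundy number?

0

Grundy values for subtraction set {3, 8}:
k:     0  1  2  3  4  5  6  7  8  9 10 11 12 13 14 15 16 17
g(k):  0  0  0  1  1  1  0  0  2  1  1  0  0  0  1  1  1  0
So g(17) = 0.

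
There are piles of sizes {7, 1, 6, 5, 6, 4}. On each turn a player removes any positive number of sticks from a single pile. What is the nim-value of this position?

Compute the nim-sum pairwise:
7 ⊕ 1 = 6
6 ⊕ 6 = 0
0 ⊕ 5 = 5
5 ⊕ 6 = 3
3 ⊕ 4 = 7

7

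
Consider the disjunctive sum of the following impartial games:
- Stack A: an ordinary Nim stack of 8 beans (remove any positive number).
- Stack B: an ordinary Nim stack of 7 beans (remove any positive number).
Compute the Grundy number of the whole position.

15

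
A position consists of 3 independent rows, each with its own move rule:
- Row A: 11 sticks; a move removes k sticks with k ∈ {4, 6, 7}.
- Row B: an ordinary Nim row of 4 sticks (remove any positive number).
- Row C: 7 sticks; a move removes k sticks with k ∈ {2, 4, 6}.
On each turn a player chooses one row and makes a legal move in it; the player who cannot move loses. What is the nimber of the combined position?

7

Build the Grundy sequence for row A with g(k) = mex{g(k−s) : s ∈ {4, 6, 7}, s ≤ k}:
k:     0  1  2  3  4  5  6  7  8  9 10 11
g(k):  0  0  0  0  1  1  1  1  2  2  2  0
So g(11) = 0.
Row B is a plain Nim row of size 4, so its Grundy value is 4.
Build the Grundy sequence for row C with g(k) = mex{g(k−s) : s ∈ {2, 4, 6}, s ≤ k}:
k:     0  1  2  3  4  5  6  7
g(k):  0  0  1  1  2  2  3  3
So g(7) = 3.
The value of a disjunctive sum is the nim-sum of the parts.
Combined value = 0 ⊕ 4 ⊕ 3 = 7.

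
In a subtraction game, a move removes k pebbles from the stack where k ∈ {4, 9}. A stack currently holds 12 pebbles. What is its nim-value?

Compute g(0), g(1), … for moves {4, 9}:
k:     0  1  2  3  4  5  6  7  8  9 10 11 12
g(k):  0  0  0  0  1  1  1  1  0  2  2  2  1
So g(12) = 1.

1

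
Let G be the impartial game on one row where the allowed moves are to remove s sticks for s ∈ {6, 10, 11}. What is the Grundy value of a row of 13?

2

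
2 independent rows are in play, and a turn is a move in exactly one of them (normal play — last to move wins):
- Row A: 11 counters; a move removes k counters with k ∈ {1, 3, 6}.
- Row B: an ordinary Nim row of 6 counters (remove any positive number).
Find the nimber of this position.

For row A, compute g(0), g(1), … with moves {1, 3, 6}:
k:     0  1  2  3  4  5  6  7  8  9 10 11
g(k):  0  1  0  1  0  1  2  3  2  0  1  0
So g(11) = 0.
Row B is a plain Nim row of size 6, so its Grundy value is 6.
By the Sprague-Grundy theorem, the Grundy value of a sum of independent games is the XOR of the component values.
Combined value = 0 XOR 6 = 6.

6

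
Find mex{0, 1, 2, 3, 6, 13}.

The values 0, 1, 2, 3 are all present; 4 is the first non-negative integer missing from the set.

4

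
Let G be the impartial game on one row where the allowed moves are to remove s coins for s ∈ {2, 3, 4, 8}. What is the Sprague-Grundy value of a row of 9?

1

Build the Grundy sequence with g(k) = mex{g(k−s) : s ∈ {2, 3, 4, 8}, s ≤ k}:
g(0) = mex{} = 0
g(1) = mex{} = 0
g(2) = mex{0} = 1
g(3) = mex{0} = 1
g(4) = mex{0,1} = 2
g(5) = mex{0,1} = 2
g(6) = mex{1,2} = 0
g(7) = mex{1,2} = 0
g(8) = mex{0,2} = 1
g(9) = mex{0,2} = 1
So g(9) = 1.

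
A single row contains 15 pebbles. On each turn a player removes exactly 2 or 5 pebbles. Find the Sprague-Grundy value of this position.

0

Grundy values for subtraction set {2, 5}:
k:     0  1  2  3  4  5  6  7  8  9 10 11 12 13 14 15
g(k):  0  0  1  1  0  2  1  0  0  1  1  0  2  1  0  0
So g(15) = 0.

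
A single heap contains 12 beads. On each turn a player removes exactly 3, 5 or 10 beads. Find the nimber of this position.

1

Grundy values for subtraction set {3, 5, 10}:
k:     0  1  2  3  4  5  6  7  8  9 10 11 12
g(k):  0  0  0  1  1  1  2  2  0  0  3  1  1
So g(12) = 1.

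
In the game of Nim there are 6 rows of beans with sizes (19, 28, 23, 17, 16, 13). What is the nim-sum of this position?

Nim-sum: 19 ⊕ 28 ⊕ 23 ⊕ 17 ⊕ 16 ⊕ 13 = 20.

20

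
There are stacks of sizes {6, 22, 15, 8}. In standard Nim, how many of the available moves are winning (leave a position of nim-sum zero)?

Nim-sum: 6 XOR 22 XOR 15 XOR 8 = 23.
The overall nim-sum is X = 23. A stack of size p has a winning move iff p XOR X < p (reduce it to p XOR X).
  6: 6 XOR 23 = 17 ≥ 6 — no move.
  22: 22 XOR 23 = 1 < 22 — winning move (to 1).
  15: 15 XOR 23 = 24 ≥ 15 — no move.
  8: 8 XOR 23 = 31 ≥ 8 — no move.
That gives 1 winning move.

1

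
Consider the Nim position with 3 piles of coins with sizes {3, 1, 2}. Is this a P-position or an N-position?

Write each in binary and XOR column by column:
  11  (3)
  01  (1)
  10  (2)
  --
  00  (0)
The nim-sum is 0, so this is a P-position: the player to move is in a losing position under optimal play.

P-position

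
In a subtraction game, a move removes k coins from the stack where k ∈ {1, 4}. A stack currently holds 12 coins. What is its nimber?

0

Build the Grundy sequence with g(k) = mex{g(k−s) : s ∈ {1, 4}, s ≤ k}:
k:     0  1  2  3  4  5  6  7  8  9 10 11 12
g(k):  0  1  0  1  2  0  1  0  1  2  0  1  0
So g(12) = 0.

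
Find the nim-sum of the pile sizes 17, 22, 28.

In binary:
  10001  (17)
  10110  (22)
  11100  (28)
  -----
  11011  (27)

27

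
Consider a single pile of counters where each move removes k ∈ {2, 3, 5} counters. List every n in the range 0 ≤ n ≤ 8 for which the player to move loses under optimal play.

Build the Grundy sequence with g(k) = mex{g(k−s) : s ∈ {2, 3, 5}, s ≤ k}:
g(0) = mex{} = 0
g(1) = mex{} = 0
g(2) = mex{0} = 1
g(3) = mex{0} = 1
g(4) = mex{0,1} = 2
g(5) = mex{0,1} = 2
g(6) = mex{0,1,2} = 3
g(7) = mex{1,2} = 0
g(8) = mex{1,2,3} = 0
The P-positions (g = 0) in 0..8 are 0, 1, 7, 8.

0, 1, 7, 8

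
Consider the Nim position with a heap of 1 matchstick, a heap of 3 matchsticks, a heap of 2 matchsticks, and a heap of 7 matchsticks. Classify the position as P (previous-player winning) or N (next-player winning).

N-position

Compute the nim-sum pairwise:
1 ⊕ 3 = 2
2 ⊕ 2 = 0
0 ⊕ 7 = 7
The nim-sum is 7 ≠ 0, so this is an N-position: the player to move can win.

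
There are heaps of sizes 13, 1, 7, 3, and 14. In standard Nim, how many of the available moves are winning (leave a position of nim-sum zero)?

Compute the nim-sum pairwise:
13 ⊕ 1 = 12
12 ⊕ 7 = 11
11 ⊕ 3 = 8
8 ⊕ 14 = 6
The overall nim-sum is X = 6. A heap of size p has a winning move iff p XOR X < p (reduce it to p XOR X).
  13: 13 XOR 6 = 11 < 13 — winning move (to 11).
  1: 1 XOR 6 = 7 ≥ 1 — no move.
  7: 7 XOR 6 = 1 < 7 — winning move (to 1).
  3: 3 XOR 6 = 5 ≥ 3 — no move.
  14: 14 XOR 6 = 8 < 14 — winning move (to 8).
That gives 3 winning moves.

3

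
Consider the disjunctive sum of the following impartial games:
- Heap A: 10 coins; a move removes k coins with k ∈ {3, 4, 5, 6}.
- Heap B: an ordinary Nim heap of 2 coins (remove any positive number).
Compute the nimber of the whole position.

2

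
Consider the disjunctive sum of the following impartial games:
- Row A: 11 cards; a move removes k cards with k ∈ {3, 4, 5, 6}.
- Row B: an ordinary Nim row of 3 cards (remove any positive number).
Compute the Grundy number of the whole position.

3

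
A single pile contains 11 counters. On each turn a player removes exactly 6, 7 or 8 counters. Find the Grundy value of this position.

1

Compute g(0), g(1), … for moves {6, 7, 8}:
k:     0  1  2  3  4  5  6  7  8  9 10 11
g(k):  0  0  0  0  0  0  1  1  1  1  1  1
So g(11) = 1.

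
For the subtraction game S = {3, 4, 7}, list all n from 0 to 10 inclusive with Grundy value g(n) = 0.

0, 1, 2, 10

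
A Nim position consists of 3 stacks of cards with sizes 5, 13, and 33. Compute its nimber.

Compute the nim-sum pairwise:
5 ^ 13 = 8
8 ^ 33 = 41

41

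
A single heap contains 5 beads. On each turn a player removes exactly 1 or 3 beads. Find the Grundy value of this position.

1

Compute g(0), g(1), … for moves {1, 3}:
g(0) = mex{} = 0
g(1) = mex{0} = 1
g(2) = mex{1} = 0
g(3) = mex{0} = 1
g(4) = mex{1} = 0
g(5) = mex{0} = 1
So g(5) = 1.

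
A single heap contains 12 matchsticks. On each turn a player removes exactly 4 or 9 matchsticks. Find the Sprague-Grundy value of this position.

Build the Grundy sequence with g(k) = mex{g(k−s) : s ∈ {4, 9}, s ≤ k}:
k:     0  1  2  3  4  5  6  7  8  9 10 11 12
g(k):  0  0  0  0  1  1  1  1  0  2  2  2  1
So g(12) = 1.

1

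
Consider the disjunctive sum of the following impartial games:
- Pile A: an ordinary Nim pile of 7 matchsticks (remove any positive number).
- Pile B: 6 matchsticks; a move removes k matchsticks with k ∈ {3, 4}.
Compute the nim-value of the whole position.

Pile A is a plain Nim pile of size 7, so its Grundy value is 7.
Build the Grundy sequence for pile B with g(k) = mex{g(k−s) : s ∈ {3, 4}, s ≤ k}:
g(0) = mex{} = 0
g(1) = mex{} = 0
g(2) = mex{} = 0
g(3) = mex{0} = 1
g(4) = mex{0} = 1
g(5) = mex{0} = 1
g(6) = mex{0,1} = 2
So g(6) = 2.
The value of a disjunctive sum is the nim-sum of the parts.
Combined value = 7 ⊕ 2 = 5.

5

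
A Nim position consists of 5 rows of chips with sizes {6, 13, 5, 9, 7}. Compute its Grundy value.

0

Nim-sum: 6 ⊕ 13 ⊕ 5 ⊕ 9 ⊕ 7 = 0.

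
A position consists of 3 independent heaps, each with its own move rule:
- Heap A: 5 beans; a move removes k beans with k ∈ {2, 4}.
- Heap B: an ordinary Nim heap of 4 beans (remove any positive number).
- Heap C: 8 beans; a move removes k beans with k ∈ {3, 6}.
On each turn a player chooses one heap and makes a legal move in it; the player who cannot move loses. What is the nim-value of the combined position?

Grundy values for heap A (subtraction set {2, 4}):
g(0) = mex{} = 0
g(1) = mex{} = 0
g(2) = mex{0} = 1
g(3) = mex{0} = 1
g(4) = mex{0,1} = 2
g(5) = mex{0,1} = 2
So g(5) = 2.
Heap B is a plain Nim heap of size 4, so its Grundy value is 4.
For heap C, compute g(0), g(1), … with moves {3, 6}:
k:     0  1  2  3  4  5  6  7  8
g(k):  0  0  0  1  1  1  2  2  2
So g(8) = 2.
By the Sprague-Grundy theorem, the Grundy value of a sum of independent games is the XOR of the component values.
Combined value = 2 ⊕ 4 ⊕ 2 = 4.

4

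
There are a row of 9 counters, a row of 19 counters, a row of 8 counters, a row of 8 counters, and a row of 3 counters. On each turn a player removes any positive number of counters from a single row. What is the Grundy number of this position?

25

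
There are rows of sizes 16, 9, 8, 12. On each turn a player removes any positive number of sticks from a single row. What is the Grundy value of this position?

Compute the nim-sum pairwise:
16 XOR 9 = 25
25 XOR 8 = 17
17 XOR 12 = 29

29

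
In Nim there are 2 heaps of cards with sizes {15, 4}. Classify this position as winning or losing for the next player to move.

Winning position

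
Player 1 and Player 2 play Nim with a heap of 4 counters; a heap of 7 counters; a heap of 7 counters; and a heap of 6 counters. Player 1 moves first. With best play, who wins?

Compute the nim-sum pairwise:
4 ⊕ 7 = 3
3 ⊕ 7 = 4
4 ⊕ 6 = 2
The nim-sum is 2 ≠ 0, so this is an N-position: the player to move can win; Player 1 has a winning move.

Player 1 wins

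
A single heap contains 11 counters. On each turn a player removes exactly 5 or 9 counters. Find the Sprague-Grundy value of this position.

Build the Grundy sequence with g(k) = mex{g(k−s) : s ∈ {5, 9}, s ≤ k}:
k:     0  1  2  3  4  5  6  7  8  9 10 11
g(k):  0  0  0  0  0  1  1  1  1  1  2  2
So g(11) = 2.

2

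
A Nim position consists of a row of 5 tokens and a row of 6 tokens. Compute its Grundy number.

3

In binary:
  101  (5)
  110  (6)
  ---
  011  (3)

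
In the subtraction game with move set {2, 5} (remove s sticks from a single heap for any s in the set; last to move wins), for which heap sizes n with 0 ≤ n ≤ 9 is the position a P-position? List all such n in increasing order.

0, 1, 4, 7, 8

Compute g(0), g(1), … for moves {2, 5}:
k:     0  1  2  3  4  5  6  7  8  9
g(k):  0  0  1  1  0  2  1  0  0  1
The P-positions (g = 0) in 0..9 are 0, 1, 4, 7, 8.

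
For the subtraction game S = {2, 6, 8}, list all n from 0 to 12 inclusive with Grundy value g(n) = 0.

0, 1, 4, 5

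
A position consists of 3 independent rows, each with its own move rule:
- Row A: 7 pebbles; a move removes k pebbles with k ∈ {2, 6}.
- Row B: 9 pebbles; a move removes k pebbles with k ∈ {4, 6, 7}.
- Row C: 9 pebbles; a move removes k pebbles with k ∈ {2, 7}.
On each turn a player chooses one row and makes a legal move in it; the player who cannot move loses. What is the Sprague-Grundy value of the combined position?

3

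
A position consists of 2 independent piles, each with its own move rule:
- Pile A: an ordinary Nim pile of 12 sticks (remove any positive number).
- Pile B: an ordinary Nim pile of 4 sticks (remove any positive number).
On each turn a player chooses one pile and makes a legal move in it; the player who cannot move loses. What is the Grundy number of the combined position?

8

Pile A is a plain Nim pile of size 12, so its Grundy value is 12.
Pile B is a plain Nim pile of size 4, so its Grundy value is 4.
The value of a disjunctive sum is the nim-sum of the parts.
Combined value = 12 XOR 4 = 8.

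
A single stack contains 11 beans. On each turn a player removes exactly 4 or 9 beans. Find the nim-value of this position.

Compute g(0), g(1), … for moves {4, 9}:
g(0) = mex{} = 0
g(1) = mex{} = 0
g(2) = mex{} = 0
g(3) = mex{} = 0
g(4) = mex{0} = 1
g(5) = mex{0} = 1
g(6) = mex{0} = 1
g(7) = mex{0} = 1
g(8) = mex{1} = 0
g(9) = mex{0,1} = 2
g(10) = mex{0,1} = 2
g(11) = mex{0,1} = 2
So g(11) = 2.

2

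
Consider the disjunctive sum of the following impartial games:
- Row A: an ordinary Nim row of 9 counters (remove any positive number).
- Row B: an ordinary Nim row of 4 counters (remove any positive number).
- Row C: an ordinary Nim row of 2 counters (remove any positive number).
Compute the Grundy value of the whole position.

Row A is a plain Nim row of size 9, so its Grundy value is 9.
Row B is a plain Nim row of size 4, so its Grundy value is 4.
Row C is a plain Nim row of size 2, so its Grundy value is 2.
By the Sprague-Grundy theorem, the Grundy value of a sum of independent games is the XOR of the component values.
Combined value = 9 ⊕ 4 ⊕ 2 = 15.

15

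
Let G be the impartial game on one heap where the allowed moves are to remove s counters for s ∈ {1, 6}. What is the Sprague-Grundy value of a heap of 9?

Compute g(0), g(1), … for moves {1, 6}:
k:     0  1  2  3  4  5  6  7  8  9
g(k):  0  1  0  1  0  1  2  0  1  0
So g(9) = 0.

0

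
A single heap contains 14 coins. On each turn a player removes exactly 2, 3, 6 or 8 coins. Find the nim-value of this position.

0

Build the Grundy sequence with g(k) = mex{g(k−s) : s ∈ {2, 3, 6, 8}, s ≤ k}:
g(0) = mex{} = 0
g(1) = mex{} = 0
g(2) = mex{0} = 1
g(3) = mex{0} = 1
g(4) = mex{0,1} = 2
g(5) = mex{1} = 0
g(6) = mex{0,1,2} = 3
g(7) = mex{0,2} = 1
g(8) = mex{0,1,3} = 2
g(9) = mex{0,1,3} = 2
g(10) = mex{1,2} = 0
g(11) = mex{0,1,2} = 3
g(12) = mex{0,2,3} = 1
g(13) = mex{0,1,3} = 2
g(14) = mex{1,2,3} = 0
So g(14) = 0.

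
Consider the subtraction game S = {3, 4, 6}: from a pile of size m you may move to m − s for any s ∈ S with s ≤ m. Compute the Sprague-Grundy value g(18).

0

Build the Grundy sequence with g(k) = mex{g(k−s) : s ∈ {3, 4, 6}, s ≤ k}:
k:     0  1  2  3  4  5  6  7  8  9 10 11 12 13 14 15 16 17 18
g(k):  0  0  0  1  1  1  2  2  2  0  0  0  1  1  1  2  2  2  0
So g(18) = 0.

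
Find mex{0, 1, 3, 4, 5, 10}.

2

The values 0, 1 are all present; 2 is the first non-negative integer missing from the set.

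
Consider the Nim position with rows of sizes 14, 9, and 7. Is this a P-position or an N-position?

P-position

In binary:
  1110  (14)
  1001  (9)
  0111  (7)
  ----
  0000  (0)
The nim-sum is 0, so this is a P-position: the player to move is in a losing position under optimal play.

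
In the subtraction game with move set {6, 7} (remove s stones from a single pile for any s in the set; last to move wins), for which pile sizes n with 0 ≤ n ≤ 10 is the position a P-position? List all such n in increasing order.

Compute g(0), g(1), … for moves {6, 7}:
g(0) = mex{} = 0
g(1) = mex{} = 0
g(2) = mex{} = 0
g(3) = mex{} = 0
g(4) = mex{} = 0
g(5) = mex{} = 0
g(6) = mex{0} = 1
g(7) = mex{0} = 1
g(8) = mex{0} = 1
g(9) = mex{0} = 1
g(10) = mex{0} = 1
The P-positions (g = 0) in 0..10 are 0, 1, 2, 3, 4, 5.

0, 1, 2, 3, 4, 5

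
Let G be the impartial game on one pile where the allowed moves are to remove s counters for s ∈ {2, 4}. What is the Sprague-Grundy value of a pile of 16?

2

Compute g(0), g(1), … for moves {2, 4}:
k:     0  1  2  3  4  5  6  7  8  9 10 11 12 13 14 15 16
g(k):  0  0  1  1  2  2  0  0  1  1  2  2  0  0  1  1  2
So g(16) = 2.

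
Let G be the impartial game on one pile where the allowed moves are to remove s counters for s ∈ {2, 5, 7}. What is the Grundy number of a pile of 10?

0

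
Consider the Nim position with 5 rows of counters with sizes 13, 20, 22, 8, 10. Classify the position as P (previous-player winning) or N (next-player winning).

N-position

Nim-sum: 13 ⊕ 20 ⊕ 22 ⊕ 8 ⊕ 10 = 13.
The nim-sum is 13 ≠ 0, so this is an N-position: the player to move can win.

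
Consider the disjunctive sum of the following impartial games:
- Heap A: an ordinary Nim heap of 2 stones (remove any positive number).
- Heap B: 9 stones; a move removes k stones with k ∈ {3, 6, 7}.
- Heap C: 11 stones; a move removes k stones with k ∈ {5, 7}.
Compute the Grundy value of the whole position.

Heap A is a plain Nim heap of size 2, so its Grundy value is 2.
Grundy values for heap B (subtraction set {3, 6, 7}):
g(0) = mex{} = 0
g(1) = mex{} = 0
g(2) = mex{} = 0
g(3) = mex{0} = 1
g(4) = mex{0} = 1
g(5) = mex{0} = 1
g(6) = mex{0,1} = 2
g(7) = mex{0,1} = 2
g(8) = mex{0,1} = 2
g(9) = mex{0,1,2} = 3
So g(9) = 3.
Grundy values for heap C (subtraction set {5, 7}):
g(0) = mex{} = 0
g(1) = mex{} = 0
g(2) = mex{} = 0
g(3) = mex{} = 0
g(4) = mex{} = 0
g(5) = mex{0} = 1
g(6) = mex{0} = 1
g(7) = mex{0} = 1
g(8) = mex{0} = 1
g(9) = mex{0} = 1
g(10) = mex{0,1} = 2
g(11) = mex{0,1} = 2
So g(11) = 2.
By the Sprague-Grundy theorem, the Grundy value of a sum of independent games is the XOR of the component values.
Combined value = 2 XOR 3 XOR 2 = 3.

3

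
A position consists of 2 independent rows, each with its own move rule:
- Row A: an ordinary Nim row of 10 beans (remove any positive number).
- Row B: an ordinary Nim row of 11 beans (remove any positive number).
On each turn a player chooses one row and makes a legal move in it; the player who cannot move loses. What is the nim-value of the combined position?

Row A is a plain Nim row of size 10, so its Grundy value is 10.
Row B is a plain Nim row of size 11, so its Grundy value is 11.
By the Sprague-Grundy theorem, the Grundy value of a sum of independent games is the XOR of the component values.
Combined value = 10 XOR 11 = 1.

1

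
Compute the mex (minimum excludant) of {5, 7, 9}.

0 is not in the set, so the mex is 0.

0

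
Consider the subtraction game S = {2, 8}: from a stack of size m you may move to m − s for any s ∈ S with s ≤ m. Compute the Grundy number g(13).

Build the Grundy sequence with g(k) = mex{g(k−s) : s ∈ {2, 8}, s ≤ k}:
g(0) = mex{} = 0
g(1) = mex{} = 0
g(2) = mex{0} = 1
g(3) = mex{0} = 1
g(4) = mex{1} = 0
g(5) = mex{1} = 0
g(6) = mex{0} = 1
g(7) = mex{0} = 1
g(8) = mex{0,1} = 2
g(9) = mex{0,1} = 2
g(10) = mex{1,2} = 0
g(11) = mex{1,2} = 0
g(12) = mex{0} = 1
g(13) = mex{0} = 1
So g(13) = 1.

1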